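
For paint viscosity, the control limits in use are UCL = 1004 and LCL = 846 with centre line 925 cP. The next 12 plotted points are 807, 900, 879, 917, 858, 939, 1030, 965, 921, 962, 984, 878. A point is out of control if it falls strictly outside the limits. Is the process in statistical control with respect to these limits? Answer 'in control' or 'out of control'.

Compare each point to [846, 1004]: sample 1 = 807 < LCL; sample 7 = 1030 > UCL.

out of control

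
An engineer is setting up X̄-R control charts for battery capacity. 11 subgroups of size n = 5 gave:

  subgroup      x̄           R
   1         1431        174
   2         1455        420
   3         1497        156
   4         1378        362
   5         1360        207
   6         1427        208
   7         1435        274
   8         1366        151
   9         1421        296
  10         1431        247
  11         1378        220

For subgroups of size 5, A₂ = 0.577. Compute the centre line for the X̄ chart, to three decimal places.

X̄̄ = (1431 + 1455 + 1497 + 1378 + 1360 + 1427 + 1435 + 1366 + 1421 + 1431 + 1378) / 11 = 15579.0000 / 11 = 1416.2727
CL = X̄̄ = 1416.2727

1416.273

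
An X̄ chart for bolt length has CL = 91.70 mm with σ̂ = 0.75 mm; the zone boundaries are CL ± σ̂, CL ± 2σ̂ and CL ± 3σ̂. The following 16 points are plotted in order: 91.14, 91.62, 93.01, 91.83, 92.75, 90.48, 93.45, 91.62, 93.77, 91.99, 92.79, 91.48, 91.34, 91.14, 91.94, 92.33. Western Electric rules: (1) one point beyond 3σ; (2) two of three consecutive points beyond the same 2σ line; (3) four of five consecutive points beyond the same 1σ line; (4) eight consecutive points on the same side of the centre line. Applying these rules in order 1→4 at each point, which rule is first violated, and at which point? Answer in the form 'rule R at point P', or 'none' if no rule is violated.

rule 2 at point 9

Zone of each point (C = within 1σ̂, B = 1σ̂–2σ̂, A = 2σ̂–3σ̂, * = beyond 3σ̂; sign = side of CL): 1:-C, 2:-C, 3:+B, 4:+C, 5:+B, 6:-B, 7:+A, 8:-C, 9:+A, 10:+C, 11:+B, 12:-C, 13:-C, 14:-C, 15:+C, 16:+C
Rule 2 (two of three consecutive points beyond the same 2σ limit) is satisfied at point 9.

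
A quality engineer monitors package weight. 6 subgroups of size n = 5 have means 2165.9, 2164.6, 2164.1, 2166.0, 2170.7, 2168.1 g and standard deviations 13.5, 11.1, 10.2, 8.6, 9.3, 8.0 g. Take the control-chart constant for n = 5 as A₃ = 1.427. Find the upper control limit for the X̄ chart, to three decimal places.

2181.003

X̄̄ = (2165.9 + 2164.6 + 2164.1 + 2166.0 + 2170.7 + 2168.1) / 6 = 2166.5667
s̄ = (13.5 + 11.1 + 10.2 + 8.6 + 9.3 + 8.0) / 6 = 10.1167
UCL = X̄̄ + A₃·s̄ = 2166.5667 + 1.427 × 10.1167 = 2181.0032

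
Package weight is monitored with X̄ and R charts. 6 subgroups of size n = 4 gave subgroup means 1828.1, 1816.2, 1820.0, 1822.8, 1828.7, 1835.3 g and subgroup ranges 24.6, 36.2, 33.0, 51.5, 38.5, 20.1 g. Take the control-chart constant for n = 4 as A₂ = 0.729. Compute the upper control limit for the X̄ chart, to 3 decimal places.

1849.957

X̄̄ = (1828.1 + 1816.2 + 1820.0 + 1822.8 + 1828.7 + 1835.3) / 6 = 10951.1000 / 6 = 1825.1833
R̄ = (24.6 + 36.2 + 33.0 + 51.5 + 38.5 + 20.1) / 6 = 203.9000 / 6 = 33.9833
UCL = X̄̄ + A₂·R̄ = 1825.1833 + 0.729 × 33.9833 = 1849.9572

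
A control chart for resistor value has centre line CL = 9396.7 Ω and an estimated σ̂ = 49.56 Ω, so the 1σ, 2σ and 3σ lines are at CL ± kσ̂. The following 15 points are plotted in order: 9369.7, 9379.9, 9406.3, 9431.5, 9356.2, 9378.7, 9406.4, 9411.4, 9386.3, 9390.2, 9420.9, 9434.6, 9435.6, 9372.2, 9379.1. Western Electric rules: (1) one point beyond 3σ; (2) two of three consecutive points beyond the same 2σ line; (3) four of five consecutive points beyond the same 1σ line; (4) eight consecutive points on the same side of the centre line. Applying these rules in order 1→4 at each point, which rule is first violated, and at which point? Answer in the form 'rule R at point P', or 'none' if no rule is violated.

none

Zone of each point (C = within 1σ̂, B = 1σ̂–2σ̂, A = 2σ̂–3σ̂, * = beyond 3σ̂; sign = side of CL): 1:-C, 2:-C, 3:+C, 4:+C, 5:-C, 6:-C, 7:+C, 8:+C, 9:-C, 10:-C, 11:+C, 12:+C, 13:+C, 14:-C, 15:-C
No rule fires across all 15 points.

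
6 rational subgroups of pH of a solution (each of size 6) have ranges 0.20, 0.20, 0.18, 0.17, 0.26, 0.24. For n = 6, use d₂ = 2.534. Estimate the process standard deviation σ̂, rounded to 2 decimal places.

R̄ = (0.20 + 0.20 + 0.18 + 0.17 + 0.26 + 0.24) / 6 = 0.2083
σ̂ = R̄ / d₂ = 0.2083 / 2.534 = 0.0822

0.08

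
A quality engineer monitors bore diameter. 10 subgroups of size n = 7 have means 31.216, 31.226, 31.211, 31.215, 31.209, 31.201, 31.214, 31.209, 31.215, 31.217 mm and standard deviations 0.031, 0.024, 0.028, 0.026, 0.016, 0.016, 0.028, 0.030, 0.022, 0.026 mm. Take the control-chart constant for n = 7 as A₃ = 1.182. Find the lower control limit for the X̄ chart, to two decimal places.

X̄̄ = (31.216 + 31.226 + 31.211 + 31.215 + 31.209 + 31.201 + 31.214 + 31.209 + 31.215 + 31.217) / 10 = 31.2133
s̄ = (0.031 + 0.024 + 0.028 + 0.026 + 0.016 + 0.016 + 0.028 + 0.030 + 0.022 + 0.026) / 10 = 0.0247
LCL = X̄̄ − A₃·s̄ = 31.2133 − 1.182 × 0.0247 = 31.1841

31.18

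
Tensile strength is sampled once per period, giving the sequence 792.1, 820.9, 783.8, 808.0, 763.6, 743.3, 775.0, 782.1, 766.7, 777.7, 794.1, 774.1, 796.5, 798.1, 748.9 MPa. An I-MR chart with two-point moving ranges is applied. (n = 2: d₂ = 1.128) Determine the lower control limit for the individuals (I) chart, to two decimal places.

X̄ = (792.1 + 820.9 + 783.8 + 808.0 + 763.6 + 743.3 + 775.0 + 782.1 + 766.7 + 777.7 + 794.1 + 774.1 + 796.5 + 798.1 + 748.9) / 15 = 781.6600
Moving ranges: 28.8, 37.1, 24.2, 44.4, 20.3, 31.7, 7.1, 15.4, 11.0, 16.4, 20.0, 22.4, 1.6, 49.2; M̄R̄ = 329.6000 / 14 = 23.5429
LCL = X̄ − 3·M̄R̄/d₂ = 781.6600 − 3 × 23.5429 / 1.128 = 719.0460

719.05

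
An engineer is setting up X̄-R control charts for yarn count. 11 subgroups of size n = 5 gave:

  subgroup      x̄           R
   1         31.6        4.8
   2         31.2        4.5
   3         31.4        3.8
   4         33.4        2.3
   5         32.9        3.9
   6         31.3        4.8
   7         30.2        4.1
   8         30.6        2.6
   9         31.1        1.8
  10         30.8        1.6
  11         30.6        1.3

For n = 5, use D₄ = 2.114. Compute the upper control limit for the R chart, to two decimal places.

R̄ = (4.8 + 4.5 + 3.8 + 2.3 + 3.9 + 4.8 + 4.1 + 2.6 + 1.8 + 1.6 + 1.3) / 11 = 35.5000 / 11 = 3.2273
UCL_R = D₄·R̄ = 2.114 × 3.2273 = 6.8225

6.82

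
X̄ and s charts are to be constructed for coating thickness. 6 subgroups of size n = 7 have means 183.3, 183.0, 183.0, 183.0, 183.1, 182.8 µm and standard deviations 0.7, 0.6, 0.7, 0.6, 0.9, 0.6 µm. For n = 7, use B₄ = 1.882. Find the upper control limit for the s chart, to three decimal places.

1.286

s̄ = (0.7 + 0.6 + 0.7 + 0.6 + 0.9 + 0.6) / 6 = 0.6833
UCL_s = B₄·s̄ = 1.882 × 0.6833 = 1.2860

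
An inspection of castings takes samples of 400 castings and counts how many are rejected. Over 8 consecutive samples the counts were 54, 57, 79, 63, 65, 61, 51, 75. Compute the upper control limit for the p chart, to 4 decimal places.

0.2125

p̄ = Σdᵢ / (k·n) = 505 / (8 × 400) = 0.15781
UCL = p̄ + 3·√(p̄(1−p̄)/n) = 0.15781 + 3 × √(0.15781×0.84219/400) = 0.15781 + 3 × 0.01823 = 0.21250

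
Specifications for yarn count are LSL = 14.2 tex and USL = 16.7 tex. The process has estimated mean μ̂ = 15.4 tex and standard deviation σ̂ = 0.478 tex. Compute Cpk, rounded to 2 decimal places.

0.84

Cpu = (USL − μ̂) / (3σ̂) = (16.7 − 15.4) / (3 × 0.478) = 0.9066; Cpl = (μ̂ − LSL) / (3σ̂) = (15.4 − 14.2) / (3 × 0.478) = 0.8368; Cpk = min(Cpu, Cpl) = 0.8368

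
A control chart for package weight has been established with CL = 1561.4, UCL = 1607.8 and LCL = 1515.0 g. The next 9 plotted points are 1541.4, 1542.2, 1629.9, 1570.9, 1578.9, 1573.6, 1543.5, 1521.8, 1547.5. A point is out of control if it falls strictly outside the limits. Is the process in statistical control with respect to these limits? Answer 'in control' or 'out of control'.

out of control

Compare each point to [1515.0, 1607.8]: sample 3 = 1629.9 > UCL.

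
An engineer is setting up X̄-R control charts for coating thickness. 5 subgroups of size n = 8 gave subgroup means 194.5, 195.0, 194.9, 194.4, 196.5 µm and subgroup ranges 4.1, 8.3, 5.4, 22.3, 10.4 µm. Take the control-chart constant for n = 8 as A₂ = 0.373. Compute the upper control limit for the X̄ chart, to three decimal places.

X̄̄ = (194.5 + 195.0 + 194.9 + 194.4 + 196.5) / 5 = 975.3000 / 5 = 195.0600
R̄ = (4.1 + 8.3 + 5.4 + 22.3 + 10.4) / 5 = 50.5000 / 5 = 10.1000
UCL = X̄̄ + A₂·R̄ = 195.0600 + 0.373 × 10.1000 = 198.8273

198.827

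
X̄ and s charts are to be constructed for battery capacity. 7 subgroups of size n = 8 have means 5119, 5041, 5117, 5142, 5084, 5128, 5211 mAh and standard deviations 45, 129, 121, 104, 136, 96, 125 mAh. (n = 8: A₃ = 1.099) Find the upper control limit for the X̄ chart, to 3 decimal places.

5238.978

X̄̄ = (5119 + 5041 + 5117 + 5142 + 5084 + 5128 + 5211) / 7 = 5120.2857
s̄ = (45 + 129 + 121 + 104 + 136 + 96 + 125) / 7 = 108.0000
UCL = X̄̄ + A₃·s̄ = 5120.2857 + 1.099 × 108.0000 = 5238.9777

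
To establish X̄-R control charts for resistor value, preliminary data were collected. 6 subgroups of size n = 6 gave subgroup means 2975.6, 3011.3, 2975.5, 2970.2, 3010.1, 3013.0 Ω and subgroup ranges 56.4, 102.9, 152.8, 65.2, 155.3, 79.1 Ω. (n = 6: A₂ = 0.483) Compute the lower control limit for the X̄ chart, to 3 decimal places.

2943.375

X̄̄ = (2975.6 + 3011.3 + 2975.5 + 2970.2 + 3010.1 + 3013.0) / 6 = 17955.7000 / 6 = 2992.6167
R̄ = (56.4 + 102.9 + 152.8 + 65.2 + 155.3 + 79.1) / 6 = 611.7000 / 6 = 101.9500
LCL = X̄̄ − A₂·R̄ = 2992.6167 − 0.483 × 101.9500 = 2943.3748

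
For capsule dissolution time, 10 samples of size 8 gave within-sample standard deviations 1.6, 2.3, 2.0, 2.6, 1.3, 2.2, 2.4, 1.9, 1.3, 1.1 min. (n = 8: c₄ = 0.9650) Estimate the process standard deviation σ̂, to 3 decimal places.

s̄ = (1.6 + 2.3 + 2.0 + 2.6 + 1.3 + 2.2 + 2.4 + 1.9 + 1.3 + 1.1) / 10 = 1.8700
σ̂ = s̄ / c₄ = 1.8700 / 0.9650 = 1.9378

1.938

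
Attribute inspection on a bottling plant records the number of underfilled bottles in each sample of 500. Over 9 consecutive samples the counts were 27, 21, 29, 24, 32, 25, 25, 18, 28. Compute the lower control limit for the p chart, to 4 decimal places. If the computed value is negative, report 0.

p̄ = Σdᵢ / (k·n) = 229 / (9 × 500) = 0.05089
LCL = p̄ − 3·√(p̄(1−p̄)/n) = 0.05089 − 3 × 0.00983 = 0.02140

0.0214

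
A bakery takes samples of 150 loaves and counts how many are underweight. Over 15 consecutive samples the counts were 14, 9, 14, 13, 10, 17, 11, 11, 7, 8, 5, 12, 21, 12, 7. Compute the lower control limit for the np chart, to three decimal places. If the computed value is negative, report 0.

1.663

p̄ = Σdᵢ / (k·n) = 171 / (15 × 150) = 0.07600
LCL = np̄ − 3·√(np̄(1−p̄)) = 11.4000 − 3 × 3.2456 = 1.6633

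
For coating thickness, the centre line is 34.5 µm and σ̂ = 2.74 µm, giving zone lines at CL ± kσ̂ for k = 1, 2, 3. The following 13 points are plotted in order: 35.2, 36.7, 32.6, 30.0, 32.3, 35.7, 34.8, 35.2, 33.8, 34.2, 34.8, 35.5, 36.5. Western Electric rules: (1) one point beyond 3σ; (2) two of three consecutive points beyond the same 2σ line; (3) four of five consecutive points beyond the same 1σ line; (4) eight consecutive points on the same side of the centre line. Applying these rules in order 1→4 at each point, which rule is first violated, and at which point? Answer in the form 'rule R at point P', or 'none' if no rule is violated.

Zone of each point (C = within 1σ̂, B = 1σ̂–2σ̂, A = 2σ̂–3σ̂, * = beyond 3σ̂; sign = side of CL): 1:+C, 2:+C, 3:-C, 4:-B, 5:-C, 6:+C, 7:+C, 8:+C, 9:-C, 10:-C, 11:+C, 12:+C, 13:+C
No rule fires across all 13 points.

none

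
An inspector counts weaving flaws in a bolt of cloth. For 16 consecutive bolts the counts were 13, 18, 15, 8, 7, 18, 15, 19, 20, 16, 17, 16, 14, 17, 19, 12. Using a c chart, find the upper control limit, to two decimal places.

26.97

c̄ = (13 + 18 + 15 + 8 + 7 + 18 + 15 + 19 + 20 + 16 + 17 + 16 + 14 + 17 + 19 + 12) / 16 = 244 / 16 = 15.2500
UCL = c̄ + 3√c̄ = 15.2500 + 3 × √15.2500 = 15.2500 + 3 × 3.9051 = 26.9654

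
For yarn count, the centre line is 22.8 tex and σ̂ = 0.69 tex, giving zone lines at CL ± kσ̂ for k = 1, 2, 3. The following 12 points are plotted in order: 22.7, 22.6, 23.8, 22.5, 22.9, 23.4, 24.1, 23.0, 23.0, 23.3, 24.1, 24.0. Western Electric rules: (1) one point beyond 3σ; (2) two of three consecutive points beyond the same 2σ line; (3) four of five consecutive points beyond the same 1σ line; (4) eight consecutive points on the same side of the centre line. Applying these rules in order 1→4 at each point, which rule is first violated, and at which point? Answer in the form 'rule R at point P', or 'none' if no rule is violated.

rule 4 at point 12

Zone of each point (C = within 1σ̂, B = 1σ̂–2σ̂, A = 2σ̂–3σ̂, * = beyond 3σ̂; sign = side of CL): 1:-C, 2:-C, 3:+B, 4:-C, 5:+C, 6:+C, 7:+B, 8:+C, 9:+C, 10:+C, 11:+B, 12:+B
Rule 4 (eight consecutive points on the same side of the centre line) is satisfied at point 12.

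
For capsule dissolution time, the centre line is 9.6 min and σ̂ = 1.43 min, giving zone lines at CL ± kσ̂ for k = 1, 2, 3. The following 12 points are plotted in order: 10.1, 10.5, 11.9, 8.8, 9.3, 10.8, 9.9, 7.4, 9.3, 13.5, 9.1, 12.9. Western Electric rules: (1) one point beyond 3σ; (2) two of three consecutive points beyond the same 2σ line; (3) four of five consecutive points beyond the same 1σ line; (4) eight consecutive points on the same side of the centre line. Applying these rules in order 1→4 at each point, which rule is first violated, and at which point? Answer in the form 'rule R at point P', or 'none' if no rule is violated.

rule 2 at point 12

Zone of each point (C = within 1σ̂, B = 1σ̂–2σ̂, A = 2σ̂–3σ̂, * = beyond 3σ̂; sign = side of CL): 1:+C, 2:+C, 3:+B, 4:-C, 5:-C, 6:+C, 7:+C, 8:-B, 9:-C, 10:+A, 11:-C, 12:+A
Rule 2 (two of three consecutive points beyond the same 2σ limit) is satisfied at point 12.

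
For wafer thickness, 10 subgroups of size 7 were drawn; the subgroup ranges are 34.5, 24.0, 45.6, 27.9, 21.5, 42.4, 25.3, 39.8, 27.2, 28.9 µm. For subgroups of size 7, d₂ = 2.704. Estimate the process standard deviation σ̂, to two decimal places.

11.73

R̄ = (34.5 + 24.0 + 45.6 + 27.9 + 21.5 + 42.4 + 25.3 + 39.8 + 27.2 + 28.9) / 10 = 31.7100
σ̂ = R̄ / d₂ = 31.7100 / 2.704 = 11.7271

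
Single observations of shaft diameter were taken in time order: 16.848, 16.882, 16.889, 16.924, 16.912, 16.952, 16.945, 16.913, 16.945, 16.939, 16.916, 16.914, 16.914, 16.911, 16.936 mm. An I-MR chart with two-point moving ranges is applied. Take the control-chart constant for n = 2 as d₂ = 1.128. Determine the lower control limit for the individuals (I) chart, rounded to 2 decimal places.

16.87

X̄ = (16.848 + 16.882 + 16.889 + 16.924 + 16.912 + 16.952 + 16.945 + 16.913 + 16.945 + 16.939 + 16.916 + 16.914 + 16.914 + 16.911 + 16.936) / 15 = 16.9160
Moving ranges: 0.034, 0.007, 0.035, 0.012, 0.040, 0.007, 0.032, 0.032, 0.006, 0.023, 0.002, 0.000, 0.003, 0.025; M̄R̄ = 0.2580 / 14 = 0.0184
LCL = X̄ − 3·M̄R̄/d₂ = 16.9160 − 3 × 0.0184 / 1.128 = 16.8670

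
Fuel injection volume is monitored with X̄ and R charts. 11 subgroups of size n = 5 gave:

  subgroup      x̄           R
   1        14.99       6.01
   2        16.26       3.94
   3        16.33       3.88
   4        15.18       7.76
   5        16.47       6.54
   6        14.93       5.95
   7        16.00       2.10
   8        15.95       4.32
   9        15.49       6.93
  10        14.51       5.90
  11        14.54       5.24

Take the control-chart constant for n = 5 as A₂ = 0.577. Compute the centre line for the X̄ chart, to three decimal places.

X̄̄ = (14.99 + 16.26 + 16.33 + 15.18 + 16.47 + 14.93 + 16.00 + 15.95 + 15.49 + 14.51 + 14.54) / 11 = 170.6500 / 11 = 15.5136
CL = X̄̄ = 15.5136

15.514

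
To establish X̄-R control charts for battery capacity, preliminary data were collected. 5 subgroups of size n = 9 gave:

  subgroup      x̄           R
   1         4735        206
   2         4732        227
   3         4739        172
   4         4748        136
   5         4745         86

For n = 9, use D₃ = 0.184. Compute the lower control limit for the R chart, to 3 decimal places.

R̄ = (206 + 227 + 172 + 136 + 86) / 5 = 827.0000 / 5 = 165.4000
LCL_R = D₃·R̄ = 0.184 × 165.4000 = 30.4336

30.434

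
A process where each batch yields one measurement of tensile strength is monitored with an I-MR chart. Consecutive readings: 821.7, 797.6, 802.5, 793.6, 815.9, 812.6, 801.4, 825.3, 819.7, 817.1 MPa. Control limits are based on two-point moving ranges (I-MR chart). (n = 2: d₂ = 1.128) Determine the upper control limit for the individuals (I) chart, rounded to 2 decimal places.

X̄ = (821.7 + 797.6 + 802.5 + 793.6 + 815.9 + 812.6 + 801.4 + 825.3 + 819.7 + 817.1) / 10 = 810.7400
Moving ranges: 24.1, 4.9, 8.9, 22.3, 3.3, 11.2, 23.9, 5.6, 2.6; M̄R̄ = 106.8000 / 9 = 11.8667
UCL = X̄ + 3·M̄R̄/d₂ = 810.7400 + 3 × 11.8667 / 1.128 = 842.3003

842.30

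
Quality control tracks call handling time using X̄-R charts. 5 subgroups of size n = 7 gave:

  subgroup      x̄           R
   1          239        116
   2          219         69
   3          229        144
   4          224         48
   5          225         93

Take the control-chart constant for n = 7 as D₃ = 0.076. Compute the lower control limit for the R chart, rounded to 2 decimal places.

7.14

R̄ = (116 + 69 + 144 + 48 + 93) / 5 = 470.0000 / 5 = 94.0000
LCL_R = D₃·R̄ = 0.076 × 94.0000 = 7.1440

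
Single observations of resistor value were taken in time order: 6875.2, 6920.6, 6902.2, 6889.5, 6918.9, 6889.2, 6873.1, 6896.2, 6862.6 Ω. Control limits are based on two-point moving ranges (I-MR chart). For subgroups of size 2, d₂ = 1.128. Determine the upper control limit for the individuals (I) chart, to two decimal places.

X̄ = (6875.2 + 6920.6 + 6902.2 + 6889.5 + 6918.9 + 6889.2 + 6873.1 + 6896.2 + 6862.6) / 9 = 6891.9444
Moving ranges: 45.4, 18.4, 12.7, 29.4, 29.7, 16.1, 23.1, 33.6; M̄R̄ = 208.4000 / 8 = 26.0500
UCL = X̄ + 3·M̄R̄/d₂ = 6891.9444 + 3 × 26.0500 / 1.128 = 6961.2264

6961.23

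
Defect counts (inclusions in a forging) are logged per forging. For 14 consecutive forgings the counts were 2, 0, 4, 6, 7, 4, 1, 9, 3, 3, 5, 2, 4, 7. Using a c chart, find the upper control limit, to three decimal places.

10.125

c̄ = (2 + 0 + 4 + 6 + 7 + 4 + 1 + 9 + 3 + 3 + 5 + 2 + 4 + 7) / 14 = 57 / 14 = 4.0714
UCL = c̄ + 3√c̄ = 4.0714 + 3 × √4.0714 = 4.0714 + 3 × 2.0178 = 10.1248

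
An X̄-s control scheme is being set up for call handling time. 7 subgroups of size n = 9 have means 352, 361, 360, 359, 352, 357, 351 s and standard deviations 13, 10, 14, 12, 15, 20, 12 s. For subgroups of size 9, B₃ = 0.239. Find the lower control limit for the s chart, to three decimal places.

3.278

s̄ = (13 + 10 + 14 + 12 + 15 + 20 + 12) / 7 = 13.7143
LCL_s = B₃·s̄ = 0.239 × 13.7143 = 3.2777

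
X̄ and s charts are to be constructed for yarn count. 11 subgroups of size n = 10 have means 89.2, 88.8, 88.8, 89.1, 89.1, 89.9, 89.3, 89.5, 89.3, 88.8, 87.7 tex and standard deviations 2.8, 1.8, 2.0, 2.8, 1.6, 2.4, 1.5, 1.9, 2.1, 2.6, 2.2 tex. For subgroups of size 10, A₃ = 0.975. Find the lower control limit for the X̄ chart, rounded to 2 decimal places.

X̄̄ = (89.2 + 88.8 + 88.8 + 89.1 + 89.1 + 89.9 + 89.3 + 89.5 + 89.3 + 88.8 + 87.7) / 11 = 89.0455
s̄ = (2.8 + 1.8 + 2.0 + 2.8 + 1.6 + 2.4 + 1.5 + 1.9 + 2.1 + 2.6 + 2.2) / 11 = 2.1545
LCL = X̄̄ − A₃·s̄ = 89.0455 − 0.975 × 2.1545 = 86.9448

86.94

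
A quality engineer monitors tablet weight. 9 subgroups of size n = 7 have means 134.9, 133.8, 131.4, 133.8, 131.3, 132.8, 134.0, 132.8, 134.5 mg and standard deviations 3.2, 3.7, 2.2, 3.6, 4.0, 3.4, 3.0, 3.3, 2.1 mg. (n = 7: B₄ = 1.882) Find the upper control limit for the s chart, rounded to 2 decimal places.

s̄ = (3.2 + 3.7 + 2.2 + 3.6 + 4.0 + 3.4 + 3.0 + 3.3 + 2.1) / 9 = 3.1667
UCL_s = B₄·s̄ = 1.882 × 3.1667 = 5.9597

5.96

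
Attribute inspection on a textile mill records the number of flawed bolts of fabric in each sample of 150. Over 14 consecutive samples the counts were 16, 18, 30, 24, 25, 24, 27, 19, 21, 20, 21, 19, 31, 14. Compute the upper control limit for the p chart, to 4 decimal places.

0.2339

p̄ = Σdᵢ / (k·n) = 309 / (14 × 150) = 0.14714
UCL = p̄ + 3·√(p̄(1−p̄)/n) = 0.14714 + 3 × √(0.14714×0.85286/150) = 0.14714 + 3 × 0.02892 = 0.23392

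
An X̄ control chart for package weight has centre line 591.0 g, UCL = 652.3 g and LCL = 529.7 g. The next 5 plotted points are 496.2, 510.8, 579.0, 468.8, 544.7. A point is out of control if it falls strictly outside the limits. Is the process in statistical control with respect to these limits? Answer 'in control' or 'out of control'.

Compare each point to [529.7, 652.3]: sample 1 = 496.2 < LCL; sample 2 = 510.8 < LCL; sample 4 = 468.8 < LCL.

out of control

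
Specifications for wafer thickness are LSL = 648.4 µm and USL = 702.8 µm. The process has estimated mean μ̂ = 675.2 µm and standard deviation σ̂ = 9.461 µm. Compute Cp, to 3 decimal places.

Cp = (USL − LSL) / (6σ̂) = (702.8 − 648.4) / (6 × 9.461) = 54.4000 / 56.7660 = 0.9583

0.958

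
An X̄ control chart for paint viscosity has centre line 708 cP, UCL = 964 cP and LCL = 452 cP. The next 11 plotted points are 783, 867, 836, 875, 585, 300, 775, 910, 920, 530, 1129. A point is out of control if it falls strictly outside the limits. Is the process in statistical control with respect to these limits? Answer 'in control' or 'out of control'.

out of control

Compare each point to [452, 964]: sample 6 = 300 < LCL; sample 11 = 1129 > UCL.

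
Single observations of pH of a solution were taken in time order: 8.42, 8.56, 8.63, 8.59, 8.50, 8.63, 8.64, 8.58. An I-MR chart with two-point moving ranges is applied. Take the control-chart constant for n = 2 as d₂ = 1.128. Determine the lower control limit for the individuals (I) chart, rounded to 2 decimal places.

8.36

X̄ = (8.42 + 8.56 + 8.63 + 8.59 + 8.50 + 8.63 + 8.64 + 8.58) / 8 = 8.5687
Moving ranges: 0.14, 0.07, 0.04, 0.09, 0.13, 0.01, 0.06; M̄R̄ = 0.5400 / 7 = 0.0771
LCL = X̄ − 3·M̄R̄/d₂ = 8.5687 − 3 × 0.0771 / 1.128 = 8.3636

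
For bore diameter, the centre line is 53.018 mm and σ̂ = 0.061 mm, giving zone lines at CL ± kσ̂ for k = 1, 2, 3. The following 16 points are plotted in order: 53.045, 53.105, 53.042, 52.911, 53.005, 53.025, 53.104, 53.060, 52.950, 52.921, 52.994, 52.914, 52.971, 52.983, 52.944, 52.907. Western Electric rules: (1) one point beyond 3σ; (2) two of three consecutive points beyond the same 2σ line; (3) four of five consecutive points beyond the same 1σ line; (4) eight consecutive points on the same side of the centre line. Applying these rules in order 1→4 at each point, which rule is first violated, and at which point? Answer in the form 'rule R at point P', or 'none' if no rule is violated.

Zone of each point (C = within 1σ̂, B = 1σ̂–2σ̂, A = 2σ̂–3σ̂, * = beyond 3σ̂; sign = side of CL): 1:+C, 2:+B, 3:+C, 4:-B, 5:-C, 6:+C, 7:+B, 8:+C, 9:-B, 10:-B, 11:-C, 12:-B, 13:-C, 14:-C, 15:-B, 16:-B
Rule 4 (eight consecutive points on the same side of the centre line) is satisfied at point 16.

rule 4 at point 16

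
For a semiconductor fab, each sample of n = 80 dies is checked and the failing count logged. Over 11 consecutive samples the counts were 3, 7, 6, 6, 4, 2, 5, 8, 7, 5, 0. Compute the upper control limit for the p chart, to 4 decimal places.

0.1400

p̄ = Σdᵢ / (k·n) = 53 / (11 × 80) = 0.06023
UCL = p̄ + 3·√(p̄(1−p̄)/n) = 0.06023 + 3 × √(0.06023×0.93977/80) = 0.06023 + 3 × 0.02660 = 0.14002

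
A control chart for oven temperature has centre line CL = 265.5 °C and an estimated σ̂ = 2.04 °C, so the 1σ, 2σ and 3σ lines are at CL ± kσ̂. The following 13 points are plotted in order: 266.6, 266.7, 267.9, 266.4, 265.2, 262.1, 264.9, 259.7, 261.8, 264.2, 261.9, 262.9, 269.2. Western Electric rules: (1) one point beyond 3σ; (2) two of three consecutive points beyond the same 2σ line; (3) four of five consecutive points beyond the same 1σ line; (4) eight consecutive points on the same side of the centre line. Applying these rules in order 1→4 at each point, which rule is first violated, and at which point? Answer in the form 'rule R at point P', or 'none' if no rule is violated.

rule 3 at point 12

Zone of each point (C = within 1σ̂, B = 1σ̂–2σ̂, A = 2σ̂–3σ̂, * = beyond 3σ̂; sign = side of CL): 1:+C, 2:+C, 3:+B, 4:+C, 5:-C, 6:-B, 7:-C, 8:-A, 9:-B, 10:-C, 11:-B, 12:-B, 13:+B
Rule 3 (four of five consecutive points beyond the same 1σ limit) is satisfied at point 12.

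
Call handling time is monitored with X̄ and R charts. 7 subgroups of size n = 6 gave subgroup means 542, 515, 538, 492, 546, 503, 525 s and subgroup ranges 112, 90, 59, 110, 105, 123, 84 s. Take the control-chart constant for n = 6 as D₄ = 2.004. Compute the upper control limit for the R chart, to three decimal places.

195.533

R̄ = (112 + 90 + 59 + 110 + 105 + 123 + 84) / 7 = 683.0000 / 7 = 97.5714
UCL_R = D₄·R̄ = 2.004 × 97.5714 = 195.5331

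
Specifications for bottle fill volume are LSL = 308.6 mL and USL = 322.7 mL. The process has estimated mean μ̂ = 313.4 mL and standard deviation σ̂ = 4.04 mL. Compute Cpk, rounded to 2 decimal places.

0.40

Cpu = (USL − μ̂) / (3σ̂) = (322.7 − 313.4) / (3 × 4.04) = 0.7673; Cpl = (μ̂ − LSL) / (3σ̂) = (313.4 − 308.6) / (3 × 4.04) = 0.3960; Cpk = min(Cpu, Cpl) = 0.3960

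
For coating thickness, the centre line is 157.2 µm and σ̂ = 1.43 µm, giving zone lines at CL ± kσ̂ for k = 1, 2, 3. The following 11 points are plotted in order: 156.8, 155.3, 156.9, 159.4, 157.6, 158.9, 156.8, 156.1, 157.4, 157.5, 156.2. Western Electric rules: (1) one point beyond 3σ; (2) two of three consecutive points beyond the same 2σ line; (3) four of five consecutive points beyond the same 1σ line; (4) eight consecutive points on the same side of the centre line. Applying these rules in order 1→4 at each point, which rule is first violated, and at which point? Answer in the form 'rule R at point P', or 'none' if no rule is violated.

none

Zone of each point (C = within 1σ̂, B = 1σ̂–2σ̂, A = 2σ̂–3σ̂, * = beyond 3σ̂; sign = side of CL): 1:-C, 2:-B, 3:-C, 4:+B, 5:+C, 6:+B, 7:-C, 8:-C, 9:+C, 10:+C, 11:-C
No rule fires across all 11 points.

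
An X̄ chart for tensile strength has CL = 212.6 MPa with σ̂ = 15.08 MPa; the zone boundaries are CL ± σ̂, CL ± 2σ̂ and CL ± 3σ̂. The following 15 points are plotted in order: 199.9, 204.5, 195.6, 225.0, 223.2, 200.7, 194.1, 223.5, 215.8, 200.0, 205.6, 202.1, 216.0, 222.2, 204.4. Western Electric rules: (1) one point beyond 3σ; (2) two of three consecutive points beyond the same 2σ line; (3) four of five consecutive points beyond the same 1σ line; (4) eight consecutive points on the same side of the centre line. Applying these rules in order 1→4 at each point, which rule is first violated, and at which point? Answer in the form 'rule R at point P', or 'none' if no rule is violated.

none

Zone of each point (C = within 1σ̂, B = 1σ̂–2σ̂, A = 2σ̂–3σ̂, * = beyond 3σ̂; sign = side of CL): 1:-C, 2:-C, 3:-B, 4:+C, 5:+C, 6:-C, 7:-B, 8:+C, 9:+C, 10:-C, 11:-C, 12:-C, 13:+C, 14:+C, 15:-C
No rule fires across all 15 points.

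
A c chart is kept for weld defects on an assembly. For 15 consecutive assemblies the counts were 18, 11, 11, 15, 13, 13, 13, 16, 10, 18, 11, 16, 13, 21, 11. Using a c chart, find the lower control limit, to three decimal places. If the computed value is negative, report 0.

c̄ = (18 + 11 + 11 + 15 + 13 + 13 + 13 + 16 + 10 + 18 + 11 + 16 + 13 + 21 + 11) / 15 = 210 / 15 = 14.0000
LCL = c̄ − 3√c̄ = 14.0000 − 3 × 3.7417 = 2.7750

2.775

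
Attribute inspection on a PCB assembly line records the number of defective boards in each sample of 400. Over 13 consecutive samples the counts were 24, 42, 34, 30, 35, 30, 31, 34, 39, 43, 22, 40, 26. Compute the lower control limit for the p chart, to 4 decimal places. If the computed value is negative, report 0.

p̄ = Σdᵢ / (k·n) = 430 / (13 × 400) = 0.08269
LCL = p̄ − 3·√(p̄(1−p̄)/n) = 0.08269 − 3 × 0.01377 = 0.04138

0.0414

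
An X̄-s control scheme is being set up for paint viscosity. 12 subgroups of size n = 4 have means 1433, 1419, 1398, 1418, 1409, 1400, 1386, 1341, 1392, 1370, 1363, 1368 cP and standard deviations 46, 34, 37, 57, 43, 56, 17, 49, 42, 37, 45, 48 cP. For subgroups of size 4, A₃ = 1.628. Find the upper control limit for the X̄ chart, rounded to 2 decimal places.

1460.74

X̄̄ = (1433 + 1419 + 1398 + 1418 + 1409 + 1400 + 1386 + 1341 + 1392 + 1370 + 1363 + 1368) / 12 = 1391.4167
s̄ = (46 + 34 + 37 + 57 + 43 + 56 + 17 + 49 + 42 + 37 + 45 + 48) / 12 = 42.5833
UCL = X̄̄ + A₃·s̄ = 1391.4167 + 1.628 × 42.5833 = 1460.7423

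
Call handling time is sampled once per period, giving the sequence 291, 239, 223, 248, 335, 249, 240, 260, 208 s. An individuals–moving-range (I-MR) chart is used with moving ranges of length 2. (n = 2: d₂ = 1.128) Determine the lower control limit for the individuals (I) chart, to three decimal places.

139.419

X̄ = (291 + 239 + 223 + 248 + 335 + 249 + 240 + 260 + 208) / 9 = 254.7778
Moving ranges: 52, 16, 25, 87, 86, 9, 20, 52; M̄R̄ = 347.0000 / 8 = 43.3750
LCL = X̄ − 3·M̄R̄/d₂ = 254.7778 − 3 × 43.3750 / 1.128 = 139.4187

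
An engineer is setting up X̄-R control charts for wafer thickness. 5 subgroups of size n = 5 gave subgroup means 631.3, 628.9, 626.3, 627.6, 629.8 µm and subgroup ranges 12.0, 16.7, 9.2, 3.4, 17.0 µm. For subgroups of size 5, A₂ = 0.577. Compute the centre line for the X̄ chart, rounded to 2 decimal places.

628.78

X̄̄ = (631.3 + 628.9 + 626.3 + 627.6 + 629.8) / 5 = 3143.9000 / 5 = 628.7800
CL = X̄̄ = 628.7800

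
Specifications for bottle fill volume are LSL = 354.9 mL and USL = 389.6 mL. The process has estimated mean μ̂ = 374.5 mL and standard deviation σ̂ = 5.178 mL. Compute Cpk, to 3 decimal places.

0.972

Cpu = (USL − μ̂) / (3σ̂) = (389.6 − 374.5) / (3 × 5.178) = 0.9721; Cpl = (μ̂ − LSL) / (3σ̂) = (374.5 − 354.9) / (3 × 5.178) = 1.2617; Cpk = min(Cpu, Cpl) = 0.9721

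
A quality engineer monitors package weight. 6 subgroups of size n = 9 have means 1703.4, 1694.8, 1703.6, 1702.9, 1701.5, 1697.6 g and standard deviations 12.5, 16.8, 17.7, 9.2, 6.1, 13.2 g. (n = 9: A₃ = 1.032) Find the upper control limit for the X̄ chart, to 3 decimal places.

X̄̄ = (1703.4 + 1694.8 + 1703.6 + 1702.9 + 1701.5 + 1697.6) / 6 = 1700.6333
s̄ = (12.5 + 16.8 + 17.7 + 9.2 + 6.1 + 13.2) / 6 = 12.5833
UCL = X̄̄ + A₃·s̄ = 1700.6333 + 1.032 × 12.5833 = 1713.6193

1713.619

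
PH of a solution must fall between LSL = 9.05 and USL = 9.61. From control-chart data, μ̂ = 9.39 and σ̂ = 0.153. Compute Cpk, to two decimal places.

0.48

Cpu = (USL − μ̂) / (3σ̂) = (9.61 − 9.39) / (3 × 0.153) = 0.4793; Cpl = (μ̂ − LSL) / (3σ̂) = (9.39 − 9.05) / (3 × 0.153) = 0.7407; Cpk = min(Cpu, Cpl) = 0.4793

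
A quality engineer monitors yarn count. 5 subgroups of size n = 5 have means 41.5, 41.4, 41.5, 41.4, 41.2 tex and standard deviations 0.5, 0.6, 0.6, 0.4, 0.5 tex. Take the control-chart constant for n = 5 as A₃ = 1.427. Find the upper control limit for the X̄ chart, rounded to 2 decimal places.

X̄̄ = (41.5 + 41.4 + 41.5 + 41.4 + 41.2) / 5 = 41.4000
s̄ = (0.5 + 0.6 + 0.6 + 0.4 + 0.5) / 5 = 0.5200
UCL = X̄̄ + A₃·s̄ = 41.4000 + 1.427 × 0.5200 = 42.1420

42.14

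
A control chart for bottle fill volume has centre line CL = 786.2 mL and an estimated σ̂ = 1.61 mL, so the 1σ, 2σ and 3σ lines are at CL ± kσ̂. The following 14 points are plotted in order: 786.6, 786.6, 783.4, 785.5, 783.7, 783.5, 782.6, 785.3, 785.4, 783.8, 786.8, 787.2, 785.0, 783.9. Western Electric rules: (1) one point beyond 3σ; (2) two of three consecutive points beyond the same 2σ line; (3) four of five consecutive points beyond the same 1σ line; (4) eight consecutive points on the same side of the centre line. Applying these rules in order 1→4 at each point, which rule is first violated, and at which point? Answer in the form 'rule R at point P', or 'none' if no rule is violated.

Zone of each point (C = within 1σ̂, B = 1σ̂–2σ̂, A = 2σ̂–3σ̂, * = beyond 3σ̂; sign = side of CL): 1:+C, 2:+C, 3:-B, 4:-C, 5:-B, 6:-B, 7:-A, 8:-C, 9:-C, 10:-B, 11:+C, 12:+C, 13:-C, 14:-B
Rule 3 (four of five consecutive points beyond the same 1σ limit) is satisfied at point 7.

rule 3 at point 7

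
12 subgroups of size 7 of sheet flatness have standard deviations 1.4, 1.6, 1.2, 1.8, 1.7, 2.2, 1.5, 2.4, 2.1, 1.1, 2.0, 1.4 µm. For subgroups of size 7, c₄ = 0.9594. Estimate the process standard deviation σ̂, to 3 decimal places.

s̄ = (1.4 + 1.6 + 1.2 + 1.8 + 1.7 + 2.2 + 1.5 + 2.4 + 2.1 + 1.1 + 2.0 + 1.4) / 12 = 1.7000
σ̂ = s̄ / c₄ = 1.7000 / 0.9594 = 1.7719

1.772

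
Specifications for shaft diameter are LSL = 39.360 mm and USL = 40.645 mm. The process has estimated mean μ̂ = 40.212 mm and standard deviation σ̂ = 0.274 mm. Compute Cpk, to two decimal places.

Cpu = (USL − μ̂) / (3σ̂) = (40.645 − 40.212) / (3 × 0.274) = 0.5268; Cpl = (μ̂ − LSL) / (3σ̂) = (40.212 − 39.360) / (3 × 0.274) = 1.0365; Cpk = min(Cpu, Cpl) = 0.5268

0.53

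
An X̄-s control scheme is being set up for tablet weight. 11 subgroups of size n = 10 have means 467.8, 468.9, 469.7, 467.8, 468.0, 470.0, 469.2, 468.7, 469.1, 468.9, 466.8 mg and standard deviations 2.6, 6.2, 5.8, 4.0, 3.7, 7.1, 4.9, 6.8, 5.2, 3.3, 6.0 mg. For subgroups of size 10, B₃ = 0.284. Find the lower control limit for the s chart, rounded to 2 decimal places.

s̄ = (2.6 + 6.2 + 5.8 + 4.0 + 3.7 + 7.1 + 4.9 + 6.8 + 5.2 + 3.3 + 6.0) / 11 = 5.0545
LCL_s = B₃·s̄ = 0.284 × 5.0545 = 1.4355

1.44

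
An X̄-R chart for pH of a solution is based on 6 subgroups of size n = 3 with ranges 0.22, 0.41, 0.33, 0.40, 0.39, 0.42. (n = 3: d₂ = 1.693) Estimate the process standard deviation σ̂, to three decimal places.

0.214

R̄ = (0.22 + 0.41 + 0.33 + 0.40 + 0.39 + 0.42) / 6 = 0.3617
σ̂ = R̄ / d₂ = 0.3617 / 1.693 = 0.2136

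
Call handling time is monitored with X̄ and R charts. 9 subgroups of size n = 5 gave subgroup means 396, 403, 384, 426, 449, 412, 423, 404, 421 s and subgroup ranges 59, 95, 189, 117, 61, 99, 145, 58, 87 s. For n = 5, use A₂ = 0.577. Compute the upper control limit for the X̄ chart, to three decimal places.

471.452

X̄̄ = (396 + 403 + 384 + 426 + 449 + 412 + 423 + 404 + 421) / 9 = 3718.0000 / 9 = 413.1111
R̄ = (59 + 95 + 189 + 117 + 61 + 99 + 145 + 58 + 87) / 9 = 910.0000 / 9 = 101.1111
UCL = X̄̄ + A₂·R̄ = 413.1111 + 0.577 × 101.1111 = 471.4522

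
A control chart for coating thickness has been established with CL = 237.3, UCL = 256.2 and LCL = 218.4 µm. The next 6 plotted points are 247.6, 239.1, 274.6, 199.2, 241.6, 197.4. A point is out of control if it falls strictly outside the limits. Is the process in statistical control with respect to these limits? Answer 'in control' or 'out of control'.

Compare each point to [218.4, 256.2]: sample 3 = 274.6 > UCL; sample 4 = 199.2 < LCL; sample 6 = 197.4 < LCL.

out of control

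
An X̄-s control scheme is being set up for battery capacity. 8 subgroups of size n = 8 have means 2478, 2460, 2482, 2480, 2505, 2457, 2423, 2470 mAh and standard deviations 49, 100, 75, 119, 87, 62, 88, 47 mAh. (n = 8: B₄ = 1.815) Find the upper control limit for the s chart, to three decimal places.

s̄ = (49 + 100 + 75 + 119 + 87 + 62 + 88 + 47) / 8 = 78.3750
UCL_s = B₄·s̄ = 1.815 × 78.3750 = 142.2506

142.251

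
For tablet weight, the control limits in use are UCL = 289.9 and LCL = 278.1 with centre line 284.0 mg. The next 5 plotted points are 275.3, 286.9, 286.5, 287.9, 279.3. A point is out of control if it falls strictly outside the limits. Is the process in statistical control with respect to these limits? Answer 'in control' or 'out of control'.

out of control

Compare each point to [278.1, 289.9]: sample 1 = 275.3 < LCL.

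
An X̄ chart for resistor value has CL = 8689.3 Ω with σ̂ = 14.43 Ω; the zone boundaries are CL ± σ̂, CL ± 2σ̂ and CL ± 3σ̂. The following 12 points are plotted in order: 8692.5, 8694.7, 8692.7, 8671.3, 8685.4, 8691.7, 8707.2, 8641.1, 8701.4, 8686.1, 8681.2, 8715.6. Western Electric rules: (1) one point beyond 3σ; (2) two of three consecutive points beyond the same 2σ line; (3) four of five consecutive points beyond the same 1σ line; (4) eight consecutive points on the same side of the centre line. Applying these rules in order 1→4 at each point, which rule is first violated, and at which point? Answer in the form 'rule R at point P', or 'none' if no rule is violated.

Zone of each point (C = within 1σ̂, B = 1σ̂–2σ̂, A = 2σ̂–3σ̂, * = beyond 3σ̂; sign = side of CL): 1:+C, 2:+C, 3:+C, 4:-B, 5:-C, 6:+C, 7:+B, 8:-*, 9:+C, 10:-C, 11:-C, 12:+B
Rule 1 (one point beyond the 3σ limits) is satisfied at point 8.

rule 1 at point 8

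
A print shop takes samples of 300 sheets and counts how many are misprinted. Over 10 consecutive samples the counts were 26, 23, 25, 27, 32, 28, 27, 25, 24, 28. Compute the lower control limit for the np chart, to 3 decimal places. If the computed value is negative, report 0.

11.754

p̄ = Σdᵢ / (k·n) = 265 / (10 × 300) = 0.08833
LCL = np̄ − 3·√(np̄(1−p̄)) = 26.5000 − 3 × 4.9152 = 11.7544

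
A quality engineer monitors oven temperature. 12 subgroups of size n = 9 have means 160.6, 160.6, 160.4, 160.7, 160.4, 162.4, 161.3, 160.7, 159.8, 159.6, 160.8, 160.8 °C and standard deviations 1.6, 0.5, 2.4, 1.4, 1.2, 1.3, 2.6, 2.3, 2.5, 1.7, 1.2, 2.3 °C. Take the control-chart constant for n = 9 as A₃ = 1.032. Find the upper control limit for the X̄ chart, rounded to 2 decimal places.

162.48

X̄̄ = (160.6 + 160.6 + 160.4 + 160.7 + 160.4 + 162.4 + 161.3 + 160.7 + 159.8 + 159.6 + 160.8 + 160.8) / 12 = 160.6750
s̄ = (1.6 + 0.5 + 2.4 + 1.4 + 1.2 + 1.3 + 2.6 + 2.3 + 2.5 + 1.7 + 1.2 + 2.3) / 12 = 1.7500
UCL = X̄̄ + A₃·s̄ = 160.6750 + 1.032 × 1.7500 = 162.4810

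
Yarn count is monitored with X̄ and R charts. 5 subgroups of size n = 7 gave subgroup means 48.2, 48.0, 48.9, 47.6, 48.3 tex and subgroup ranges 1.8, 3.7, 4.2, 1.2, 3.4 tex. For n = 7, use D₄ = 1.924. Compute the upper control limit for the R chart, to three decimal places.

5.503

R̄ = (1.8 + 3.7 + 4.2 + 1.2 + 3.4) / 5 = 14.3000 / 5 = 2.8600
UCL_R = D₄·R̄ = 1.924 × 2.8600 = 5.5026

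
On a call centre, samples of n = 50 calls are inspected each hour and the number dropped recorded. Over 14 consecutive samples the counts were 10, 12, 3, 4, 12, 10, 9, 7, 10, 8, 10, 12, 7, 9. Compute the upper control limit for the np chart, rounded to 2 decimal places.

16.86

p̄ = Σdᵢ / (k·n) = 123 / (14 × 50) = 0.17571
UCL = np̄ + 3·√(np̄(1−p̄)) = 8.7857 + 3 × √(8.7857×0.82429) = 8.7857 + 3 × 2.6911 = 16.8590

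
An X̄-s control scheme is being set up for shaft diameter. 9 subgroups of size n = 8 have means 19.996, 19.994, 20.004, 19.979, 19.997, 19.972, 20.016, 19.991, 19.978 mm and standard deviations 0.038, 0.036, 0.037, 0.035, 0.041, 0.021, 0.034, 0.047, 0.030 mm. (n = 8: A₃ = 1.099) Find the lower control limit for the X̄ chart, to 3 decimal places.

X̄̄ = (19.996 + 19.994 + 20.004 + 19.979 + 19.997 + 19.972 + 20.016 + 19.991 + 19.978) / 9 = 19.9919
s̄ = (0.038 + 0.036 + 0.037 + 0.035 + 0.041 + 0.021 + 0.034 + 0.047 + 0.030) / 9 = 0.0354
LCL = X̄̄ − A₃·s̄ = 19.9919 − 1.099 × 0.0354 = 19.9529

19.953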